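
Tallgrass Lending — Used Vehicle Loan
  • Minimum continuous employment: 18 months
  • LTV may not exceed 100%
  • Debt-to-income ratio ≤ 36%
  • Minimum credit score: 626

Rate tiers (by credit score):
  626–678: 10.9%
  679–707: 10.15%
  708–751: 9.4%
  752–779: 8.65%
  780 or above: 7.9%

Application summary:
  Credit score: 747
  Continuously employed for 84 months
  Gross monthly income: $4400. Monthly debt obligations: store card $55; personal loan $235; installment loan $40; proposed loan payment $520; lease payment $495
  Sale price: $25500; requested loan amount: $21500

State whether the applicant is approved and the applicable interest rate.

Credit score 747 ≥ 626 (meets minimum)
LTV: 21,500 ÷ 25,500 = 84.3%, within 100% cap
Total monthly debts = (55 + 235 + 40 + 520 + 495) = 1,345. Debt-to-income = 1,345/4,400 = 30.6% — meets 36% limit
Employment 84 ≥ 18 months
All requirements met. Score 747 falls in the 708–751 tier → 9.4%.

Approved at 9.4%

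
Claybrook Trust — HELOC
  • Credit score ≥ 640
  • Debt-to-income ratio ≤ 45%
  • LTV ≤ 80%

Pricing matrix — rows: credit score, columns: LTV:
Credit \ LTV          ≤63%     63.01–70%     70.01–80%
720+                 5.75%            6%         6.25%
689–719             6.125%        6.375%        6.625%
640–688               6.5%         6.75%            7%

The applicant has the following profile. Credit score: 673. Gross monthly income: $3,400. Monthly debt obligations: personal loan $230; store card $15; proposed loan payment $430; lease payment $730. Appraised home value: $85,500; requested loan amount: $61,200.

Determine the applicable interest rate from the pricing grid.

Credit score 673 ≥ 640; Total monthly debts = (230 + 15 + 430 + 730) = 1,405. Debt-to-income = 1,405/3,400 = 41.3% — meets 45% limit
LTV = 61,200/85,500 = 71.6% ≤ 80%
Credit 673 → row 640–688; LTV 71.6% → column 70.01–80%. Grid cell → 7%.

7%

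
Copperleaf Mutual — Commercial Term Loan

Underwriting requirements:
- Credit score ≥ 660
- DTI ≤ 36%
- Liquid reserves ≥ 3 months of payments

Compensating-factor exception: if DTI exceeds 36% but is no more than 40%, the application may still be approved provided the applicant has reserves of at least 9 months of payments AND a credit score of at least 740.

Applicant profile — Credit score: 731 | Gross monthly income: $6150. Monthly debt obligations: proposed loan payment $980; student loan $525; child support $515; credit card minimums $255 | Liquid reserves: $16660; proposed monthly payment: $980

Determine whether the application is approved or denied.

Denied

Credit score 731 ≥ 660 (meets base)
Total debts = (980 + 525 + 515 + 255) = 2,275. DTI = 2,275/6,150 = 37% > 36% — standard DTI limit exceeded.
Reserves = 16,660/980 = 17.0 months ≥ 3
37% falls in the override range (36%–40%), so the compensating-factor test applies.
Reserves 17.0 ≥ 9 months; credit score 731 < 740.
Compensating-factor requirement not fully met.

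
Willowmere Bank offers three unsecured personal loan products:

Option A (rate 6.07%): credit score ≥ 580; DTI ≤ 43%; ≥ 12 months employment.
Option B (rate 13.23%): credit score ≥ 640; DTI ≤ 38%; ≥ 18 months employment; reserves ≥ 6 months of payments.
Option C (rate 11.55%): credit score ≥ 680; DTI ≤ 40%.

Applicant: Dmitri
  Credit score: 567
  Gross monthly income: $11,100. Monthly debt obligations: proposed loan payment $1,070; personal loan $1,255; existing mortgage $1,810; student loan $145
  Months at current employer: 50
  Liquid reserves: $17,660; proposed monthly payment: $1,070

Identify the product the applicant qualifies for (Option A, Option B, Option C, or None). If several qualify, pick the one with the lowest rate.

None

Total debts = (1,070 + 1,255 + 1,810 + 145) = 4,280; DTI = 4,280/11,100 = 38.6%.
Reserves = 17,660/1,070 = 16.5 months.
Option A: score 567 < 580; DTI 38.6% ≤ 43%; employment 50 ≥ 12 mo → does not qualify.
Option B: score 567 < 640; DTI 38.6% > 38%; employment 50 ≥ 18 mo; reserves 16.5 ≥ 6 mo → does not qualify.
Option C: score 567 < 680; DTI 38.6% ≤ 40% → does not qualify.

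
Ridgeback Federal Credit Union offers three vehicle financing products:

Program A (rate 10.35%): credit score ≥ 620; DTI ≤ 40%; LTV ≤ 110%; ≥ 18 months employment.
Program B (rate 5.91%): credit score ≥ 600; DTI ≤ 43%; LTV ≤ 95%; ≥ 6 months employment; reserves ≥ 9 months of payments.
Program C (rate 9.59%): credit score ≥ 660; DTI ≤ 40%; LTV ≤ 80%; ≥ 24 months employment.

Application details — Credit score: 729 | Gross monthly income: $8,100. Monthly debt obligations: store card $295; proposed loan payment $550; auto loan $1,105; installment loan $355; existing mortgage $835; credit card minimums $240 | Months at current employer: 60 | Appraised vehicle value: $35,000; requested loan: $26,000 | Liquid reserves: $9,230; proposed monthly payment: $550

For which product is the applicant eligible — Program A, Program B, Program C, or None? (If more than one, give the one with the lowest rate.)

Total debts = (295 + 550 + 1,105 + 355 + 835 + 240) = 3,380; DTI = 3,380/8,100 = 41.7%.
LTV = 26,000/35,000 = 74.3%.
Reserves = 9,230/550 = 16.8 months.
Program A: score 729 ≥ 620; DTI 41.7% > 40%; LTV 74.3% ≤ 110%; employment 60 ≥ 18 mo → does not qualify.
Program B: score 729 ≥ 600; DTI 41.7% ≤ 43%; LTV 74.3% ≤ 95%; employment 60 ≥ 6 mo; reserves 16.8 ≥ 9 mo → qualifies.
Program C: score 729 ≥ 660; DTI 41.7% > 40%; LTV 74.3% ≤ 80%; employment 60 ≥ 24 mo → does not qualify.

Program B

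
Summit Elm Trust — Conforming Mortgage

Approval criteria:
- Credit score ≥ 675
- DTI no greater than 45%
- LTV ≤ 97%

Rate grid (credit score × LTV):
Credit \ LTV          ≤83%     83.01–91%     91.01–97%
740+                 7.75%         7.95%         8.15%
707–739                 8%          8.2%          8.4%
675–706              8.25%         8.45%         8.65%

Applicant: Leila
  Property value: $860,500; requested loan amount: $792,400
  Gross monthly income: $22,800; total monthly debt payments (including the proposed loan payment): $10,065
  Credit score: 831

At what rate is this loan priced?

8.15%

Credit score 831 ≥ 675; Debt-to-income = 10,065/22,800 = 44.1% — meets 45% limit
Loan-to-value = 792,400/860,500 = 92.1% — pass (97% max)
Row: 831 falls in 740+. Column: 92.1% falls in 91.01–97%. Rate = 8.15%.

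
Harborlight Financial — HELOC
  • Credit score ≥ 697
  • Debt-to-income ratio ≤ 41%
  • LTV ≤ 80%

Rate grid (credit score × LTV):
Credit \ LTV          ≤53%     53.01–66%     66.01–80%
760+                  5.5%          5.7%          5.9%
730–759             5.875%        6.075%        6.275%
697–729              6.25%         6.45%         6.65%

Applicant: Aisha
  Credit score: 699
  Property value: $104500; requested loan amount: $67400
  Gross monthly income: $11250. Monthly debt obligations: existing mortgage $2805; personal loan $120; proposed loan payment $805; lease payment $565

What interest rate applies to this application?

6.45%

Credit score 699 ≥ 697; Total monthly debts = (2,805 + 120 + 805 + 565) = 4,295. DTI: 4,295 ÷ 11,250 = 38.2%, within the 41% cap
Loan-to-value = 67,400/104,500 = 64.5% — pass (80% max)
Credit 699 → row 697–729; LTV 64.5% → column 53.01–66%. Grid cell → 6.45%.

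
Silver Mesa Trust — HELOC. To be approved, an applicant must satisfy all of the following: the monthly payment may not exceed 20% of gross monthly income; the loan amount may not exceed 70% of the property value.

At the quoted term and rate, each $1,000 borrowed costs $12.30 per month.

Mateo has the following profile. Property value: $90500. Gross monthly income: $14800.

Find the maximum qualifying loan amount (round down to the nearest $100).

$63,300

Payment cap: 20% × $14,800 = $2,960/month.
At $12.30 per $1,000, that supports 2,960/12.30 × 1,000 ≈ $240,650 → $240,600.
LTV cap: 70% × $90,500 = $63,350 → $63,300.
Binding constraint: loan-to-value.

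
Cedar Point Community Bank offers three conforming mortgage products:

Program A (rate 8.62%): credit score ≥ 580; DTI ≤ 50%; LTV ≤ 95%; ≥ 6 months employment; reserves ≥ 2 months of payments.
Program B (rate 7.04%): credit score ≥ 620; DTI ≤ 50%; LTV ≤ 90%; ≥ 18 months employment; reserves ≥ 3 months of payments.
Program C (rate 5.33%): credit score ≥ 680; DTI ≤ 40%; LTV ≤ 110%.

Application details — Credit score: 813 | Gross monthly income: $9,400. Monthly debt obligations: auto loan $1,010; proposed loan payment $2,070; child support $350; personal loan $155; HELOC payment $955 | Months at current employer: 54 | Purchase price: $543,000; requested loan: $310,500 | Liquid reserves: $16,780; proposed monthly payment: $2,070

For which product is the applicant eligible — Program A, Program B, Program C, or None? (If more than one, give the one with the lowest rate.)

Program B

Total debts = (1,010 + 2,070 + 350 + 155 + 955) = 4,540; DTI = 4,540/9,400 = 48.3%.
LTV = 310,500/543,000 = 57.2%.
Reserves = 16,780/2,070 = 8.1 months.
Program A: score 813 ≥ 580; DTI 48.3% ≤ 50%; LTV 57.2% ≤ 95%; employment 54 ≥ 6 mo; reserves 8.1 ≥ 2 mo → qualifies.
Program B: score 813 ≥ 620; DTI 48.3% ≤ 50%; LTV 57.2% ≤ 90%; employment 54 ≥ 18 mo; reserves 8.1 ≥ 3 mo → qualifies.
Program C: score 813 ≥ 680; DTI 48.3% > 40%; LTV 57.2% ≤ 110% → does not qualify.
Qualifying: Program A, Program B. Lowest rate is 7.04% → Program B.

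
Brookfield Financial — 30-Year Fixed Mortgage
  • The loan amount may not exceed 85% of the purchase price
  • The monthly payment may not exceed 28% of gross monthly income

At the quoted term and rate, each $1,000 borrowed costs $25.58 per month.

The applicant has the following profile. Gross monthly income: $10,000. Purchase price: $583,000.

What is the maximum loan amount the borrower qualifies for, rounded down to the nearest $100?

$109,400

Payment cap: 28% × $10,000 = $2,800/month.
At $25.58 per $1,000, that supports 2,800/25.58 × 1,000 ≈ $109,460 → $109,400.
LTV cap: 85% × $583,000 = $495,550 → $495,500.
Binding constraint: payment-to-income.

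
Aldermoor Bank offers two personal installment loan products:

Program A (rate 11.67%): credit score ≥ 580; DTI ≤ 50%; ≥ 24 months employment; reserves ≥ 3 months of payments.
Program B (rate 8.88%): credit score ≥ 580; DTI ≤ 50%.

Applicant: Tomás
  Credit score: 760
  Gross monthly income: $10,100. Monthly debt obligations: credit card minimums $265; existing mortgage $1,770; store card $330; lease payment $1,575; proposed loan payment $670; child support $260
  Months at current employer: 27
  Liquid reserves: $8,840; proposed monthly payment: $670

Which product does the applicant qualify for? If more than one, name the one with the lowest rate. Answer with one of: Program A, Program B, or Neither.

Total debts = (265 + 1,770 + 330 + 1,575 + 670 + 260) = 4,870; DTI = 4,870/10,100 = 48.2%.
Reserves = 8,840/670 = 13.2 months.
Program A: score 760 ≥ 580; DTI 48.2% ≤ 50%; employment 27 ≥ 24 mo; reserves 13.2 ≥ 3 mo → qualifies.
Program B: score 760 ≥ 580; DTI 48.2% ≤ 50% → qualifies.
Qualifying: Program A, Program B. Lowest rate is 8.88% → Program B.

Program B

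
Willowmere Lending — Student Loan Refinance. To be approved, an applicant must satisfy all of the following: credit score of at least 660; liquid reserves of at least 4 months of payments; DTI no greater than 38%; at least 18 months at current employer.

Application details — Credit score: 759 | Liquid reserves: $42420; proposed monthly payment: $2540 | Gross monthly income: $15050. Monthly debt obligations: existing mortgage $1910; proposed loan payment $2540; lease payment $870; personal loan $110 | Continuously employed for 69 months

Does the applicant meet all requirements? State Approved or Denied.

Approved

Credit score 759 ≥ 660 (meets)
Reserves = 42,420/2,540 = 16.7 months ≥ 4
Total monthly debts = (1,910 + 2,540 + 870 + 110) = 5,430. DTI = 5,430/15,050 = 36.1% ≤ 38%
Employment 69 ≥ 18 months
All criteria satisfied.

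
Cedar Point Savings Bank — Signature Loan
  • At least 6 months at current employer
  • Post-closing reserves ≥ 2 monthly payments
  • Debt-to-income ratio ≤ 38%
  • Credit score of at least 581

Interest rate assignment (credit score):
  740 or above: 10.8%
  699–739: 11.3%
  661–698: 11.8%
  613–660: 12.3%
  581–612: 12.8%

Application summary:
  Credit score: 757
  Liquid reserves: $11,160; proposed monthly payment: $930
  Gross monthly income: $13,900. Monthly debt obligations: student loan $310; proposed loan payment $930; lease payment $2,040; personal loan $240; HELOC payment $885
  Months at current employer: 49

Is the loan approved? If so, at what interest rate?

Approved at 10.8%

Credit score 757 ≥ 581 (meets minimum)
Employment 49 ≥ 6 months
Total monthly debts = (310 + 930 + 2,040 + 240 + 885) = 4,405. DTI: 4,405 ÷ 13,900 = 31.7%, within the 38% cap
Liquid reserves cover 11,160/930 = 12.0 months — ≥ 2 required
All requirements met. Score 757 falls in the 740 or above tier → 10.8%.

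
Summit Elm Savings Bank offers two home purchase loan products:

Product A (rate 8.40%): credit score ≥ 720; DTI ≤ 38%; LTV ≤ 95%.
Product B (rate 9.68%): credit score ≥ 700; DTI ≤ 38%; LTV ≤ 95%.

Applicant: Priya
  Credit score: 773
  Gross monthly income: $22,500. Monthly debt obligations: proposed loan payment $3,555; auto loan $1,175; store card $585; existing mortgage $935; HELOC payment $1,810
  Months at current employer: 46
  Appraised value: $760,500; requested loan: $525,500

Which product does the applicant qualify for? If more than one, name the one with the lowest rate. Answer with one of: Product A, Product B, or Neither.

Product A

Total debts = (3,555 + 1,175 + 585 + 935 + 1,810) = 8,060; DTI = 8,060/22,500 = 35.8%.
LTV = 525,500/760,500 = 69.1%.
Product A: score 773 ≥ 720; DTI 35.8% ≤ 38%; LTV 69.1% ≤ 95% → qualifies.
Product B: score 773 ≥ 700; DTI 35.8% ≤ 38%; LTV 69.1% ≤ 95% → qualifies.
Qualifying: Product A, Product B. Lowest rate is 8.40% → Product A.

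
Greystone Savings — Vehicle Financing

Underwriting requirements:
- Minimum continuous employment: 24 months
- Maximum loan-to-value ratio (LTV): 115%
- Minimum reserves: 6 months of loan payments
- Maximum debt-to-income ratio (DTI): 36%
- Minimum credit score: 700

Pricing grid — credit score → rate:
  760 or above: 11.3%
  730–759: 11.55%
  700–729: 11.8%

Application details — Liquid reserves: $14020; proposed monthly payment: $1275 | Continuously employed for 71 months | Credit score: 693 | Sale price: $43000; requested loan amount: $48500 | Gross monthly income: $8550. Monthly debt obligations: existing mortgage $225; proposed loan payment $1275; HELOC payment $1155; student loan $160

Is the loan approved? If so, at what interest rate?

Denied

Credit score 693 < 700 (below minimum)
Reserves = 14,020/1,275 = 11.0 months ≥ 6
Total monthly debts = (225 + 1,275 + 1,155 + 160) = 2,815. Debt-to-income = 2,815/8,550 = 32.9% — meets 36% limit
LTV: 48,500 ÷ 43,000 = 112.8%, within 115% cap
Employment 71 ≥ 24 months
Not all requirements met → denied.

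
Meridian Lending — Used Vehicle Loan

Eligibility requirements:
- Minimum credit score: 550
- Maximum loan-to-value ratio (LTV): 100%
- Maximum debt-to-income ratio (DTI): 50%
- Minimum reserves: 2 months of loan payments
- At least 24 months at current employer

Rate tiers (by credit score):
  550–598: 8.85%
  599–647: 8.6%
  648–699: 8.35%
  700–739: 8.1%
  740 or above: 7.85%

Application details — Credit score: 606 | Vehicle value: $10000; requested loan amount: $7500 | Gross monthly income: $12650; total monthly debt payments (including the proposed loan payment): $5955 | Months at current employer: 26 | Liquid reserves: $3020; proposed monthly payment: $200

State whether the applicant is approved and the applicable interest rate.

Credit score 606 ≥ 550 (meets minimum)
DTI = 5,955/12,650 = 47.1% ≤ 50%
Employment 26 ≥ 24 months
LTV = 7,500/10,000 = 75% ≤ 100%
Reserves: 3,020 ÷ 200 = 15.1 months (meets 2-month minimum)
All requirements met. Score 606 falls in the 599–647 tier → 8.6%.

Approved at 8.6%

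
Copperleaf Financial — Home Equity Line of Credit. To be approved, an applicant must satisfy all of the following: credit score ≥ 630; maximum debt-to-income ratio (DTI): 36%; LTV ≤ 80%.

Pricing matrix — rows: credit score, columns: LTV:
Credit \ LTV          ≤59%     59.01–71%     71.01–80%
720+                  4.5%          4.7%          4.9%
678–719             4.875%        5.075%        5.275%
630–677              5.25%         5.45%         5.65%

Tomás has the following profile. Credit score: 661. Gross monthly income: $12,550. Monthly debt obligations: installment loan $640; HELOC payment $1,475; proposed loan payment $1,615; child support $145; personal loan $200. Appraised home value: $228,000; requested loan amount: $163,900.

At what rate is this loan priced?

Credit score 661 ≥ 630; Total monthly debts = (640 + 1,475 + 1,615 + 145 + 200) = 4,075. Debt-to-income = 4,075/12,550 = 32.5% — meets 36% limit
Loan-to-value = 163,900/228,000 = 71.9% — pass (80% max)
Score 661 is in the 630–677 band; LTV 71.9% is in the 71.01–80% band → 5.65%.

5.65%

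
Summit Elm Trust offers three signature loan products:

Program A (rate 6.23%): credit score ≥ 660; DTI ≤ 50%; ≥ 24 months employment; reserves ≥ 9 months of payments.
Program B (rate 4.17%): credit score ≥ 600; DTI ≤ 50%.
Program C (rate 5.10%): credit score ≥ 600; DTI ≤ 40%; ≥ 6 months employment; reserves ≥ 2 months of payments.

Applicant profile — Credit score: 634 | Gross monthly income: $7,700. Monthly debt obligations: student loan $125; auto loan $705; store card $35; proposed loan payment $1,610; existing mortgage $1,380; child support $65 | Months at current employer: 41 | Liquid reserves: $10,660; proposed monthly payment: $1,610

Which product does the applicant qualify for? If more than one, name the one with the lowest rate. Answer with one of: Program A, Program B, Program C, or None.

Total debts = (125 + 705 + 35 + 1,610 + 1,380 + 65) = 3,920; DTI = 3,920/7,700 = 50.9%.
Reserves = 10,660/1,610 = 6.6 months.
Program A: score 634 < 660; DTI 50.9% > 50%; employment 41 ≥ 24 mo; reserves 6.6 < 9 mo → does not qualify.
Program B: score 634 ≥ 600; DTI 50.9% > 50% → does not qualify.
Program C: score 634 ≥ 600; DTI 50.9% > 40%; employment 41 ≥ 6 mo; reserves 6.6 ≥ 2 mo → does not qualify.

None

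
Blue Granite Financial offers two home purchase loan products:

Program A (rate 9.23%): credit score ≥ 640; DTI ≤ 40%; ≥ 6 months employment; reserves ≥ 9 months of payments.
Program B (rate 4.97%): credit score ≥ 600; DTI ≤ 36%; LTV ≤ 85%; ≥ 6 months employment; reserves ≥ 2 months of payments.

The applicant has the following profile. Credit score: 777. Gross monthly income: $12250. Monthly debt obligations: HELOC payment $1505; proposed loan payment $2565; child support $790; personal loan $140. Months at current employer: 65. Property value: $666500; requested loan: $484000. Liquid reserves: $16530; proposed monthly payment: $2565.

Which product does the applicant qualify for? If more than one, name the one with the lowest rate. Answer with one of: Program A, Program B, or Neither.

Neither

Total debts = (1,505 + 2,565 + 790 + 140) = 5,000; DTI = 5,000/12,250 = 40.8%.
LTV = 484,000/666,500 = 72.6%.
Reserves = 16,530/2,565 = 6.4 months.
Program A: score 777 ≥ 640; DTI 40.8% > 40%; employment 65 ≥ 6 mo; reserves 6.4 < 9 mo → does not qualify.
Program B: score 777 ≥ 600; DTI 40.8% > 36%; LTV 72.6% ≤ 85%; employment 65 ≥ 6 mo; reserves 6.4 ≥ 2 mo → does not qualify.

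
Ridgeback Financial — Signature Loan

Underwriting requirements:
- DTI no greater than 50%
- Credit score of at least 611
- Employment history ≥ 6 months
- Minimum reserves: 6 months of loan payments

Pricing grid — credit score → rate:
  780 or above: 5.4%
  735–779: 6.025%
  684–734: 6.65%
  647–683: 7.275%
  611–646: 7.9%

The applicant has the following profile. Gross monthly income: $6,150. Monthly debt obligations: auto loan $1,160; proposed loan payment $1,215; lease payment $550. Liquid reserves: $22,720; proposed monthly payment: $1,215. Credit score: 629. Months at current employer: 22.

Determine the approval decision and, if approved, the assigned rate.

Approved at 7.9%

Credit score 629 ≥ 611 (meets minimum)
Total monthly debts = (1,160 + 1,215 + 550) = 2,925. Debt-to-income = 2,925/6,150 = 47.6% — meets 50% limit
Employment 22 ≥ 6 months
Liquid reserves cover 22,720/1,215 = 18.7 months — ≥ 6 required
All requirements met. Score 629 falls in the 611–646 tier → 7.9%.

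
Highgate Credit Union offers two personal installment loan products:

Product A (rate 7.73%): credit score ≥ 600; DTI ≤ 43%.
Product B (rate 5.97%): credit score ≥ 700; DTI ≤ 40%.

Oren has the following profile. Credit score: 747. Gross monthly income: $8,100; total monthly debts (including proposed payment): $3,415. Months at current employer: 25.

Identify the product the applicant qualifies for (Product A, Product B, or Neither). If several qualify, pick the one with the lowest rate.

Product A

DTI = 3,415/8,100 = 42.2%.
Product A: score 747 ≥ 600; DTI 42.2% ≤ 43% → qualifies.
Product B: score 747 ≥ 700; DTI 42.2% > 40% → does not qualify.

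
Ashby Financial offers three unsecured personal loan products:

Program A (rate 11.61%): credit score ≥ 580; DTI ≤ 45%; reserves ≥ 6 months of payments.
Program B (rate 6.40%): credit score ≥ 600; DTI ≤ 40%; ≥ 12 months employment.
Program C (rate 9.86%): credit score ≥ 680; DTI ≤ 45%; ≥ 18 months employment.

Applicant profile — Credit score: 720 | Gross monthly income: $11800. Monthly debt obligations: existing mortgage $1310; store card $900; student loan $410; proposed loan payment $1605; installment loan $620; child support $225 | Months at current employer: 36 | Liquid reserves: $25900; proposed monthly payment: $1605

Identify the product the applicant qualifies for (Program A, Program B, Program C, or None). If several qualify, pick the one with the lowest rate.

Program C

Total debts = (1,310 + 900 + 410 + 1,605 + 620 + 225) = 5,070; DTI = 5,070/11,800 = 43%.
Reserves = 25,900/1,605 = 16.1 months.
Program A: score 720 ≥ 580; DTI 43% ≤ 45%; reserves 16.1 ≥ 6 mo → qualifies.
Program B: score 720 ≥ 600; DTI 43% > 40%; employment 36 ≥ 12 mo → does not qualify.
Program C: score 720 ≥ 680; DTI 43% ≤ 45%; employment 36 ≥ 18 mo → qualifies.
Qualifying: Program A, Program C. Lowest rate is 9.86% → Program C.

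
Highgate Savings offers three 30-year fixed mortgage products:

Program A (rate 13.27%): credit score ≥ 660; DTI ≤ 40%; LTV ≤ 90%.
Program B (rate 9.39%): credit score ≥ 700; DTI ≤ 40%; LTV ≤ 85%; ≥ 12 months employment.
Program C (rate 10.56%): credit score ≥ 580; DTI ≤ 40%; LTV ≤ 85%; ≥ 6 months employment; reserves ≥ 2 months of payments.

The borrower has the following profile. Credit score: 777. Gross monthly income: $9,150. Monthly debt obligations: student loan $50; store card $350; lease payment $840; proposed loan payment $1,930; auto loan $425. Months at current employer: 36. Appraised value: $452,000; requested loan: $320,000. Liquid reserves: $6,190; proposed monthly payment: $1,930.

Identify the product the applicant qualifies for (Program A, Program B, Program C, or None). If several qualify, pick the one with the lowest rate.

Program B

Total debts = (50 + 350 + 840 + 1,930 + 425) = 3,595; DTI = 3,595/9,150 = 39.3%.
LTV = 320,000/452,000 = 70.8%.
Reserves = 6,190/1,930 = 3.2 months.
Program A: score 777 ≥ 660; DTI 39.3% ≤ 40%; LTV 70.8% ≤ 90% → qualifies.
Program B: score 777 ≥ 700; DTI 39.3% ≤ 40%; LTV 70.8% ≤ 85%; employment 36 ≥ 12 mo → qualifies.
Program C: score 777 ≥ 580; DTI 39.3% ≤ 40%; LTV 70.8% ≤ 85%; employment 36 ≥ 6 mo; reserves 3.2 ≥ 2 mo → qualifies.
Qualifying: Program A, Program B, Program C. Lowest rate is 9.39% → Program B.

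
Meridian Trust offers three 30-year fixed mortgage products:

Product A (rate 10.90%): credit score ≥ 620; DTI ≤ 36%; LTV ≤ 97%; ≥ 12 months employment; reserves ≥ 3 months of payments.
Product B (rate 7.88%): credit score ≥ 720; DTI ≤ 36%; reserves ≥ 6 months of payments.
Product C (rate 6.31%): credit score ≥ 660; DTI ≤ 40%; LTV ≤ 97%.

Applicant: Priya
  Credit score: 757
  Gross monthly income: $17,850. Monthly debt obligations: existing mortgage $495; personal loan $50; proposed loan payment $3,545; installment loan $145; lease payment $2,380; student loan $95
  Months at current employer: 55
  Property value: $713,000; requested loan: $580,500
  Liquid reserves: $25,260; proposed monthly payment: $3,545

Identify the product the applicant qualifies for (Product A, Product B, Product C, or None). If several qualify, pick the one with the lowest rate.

Total debts = (495 + 50 + 3,545 + 145 + 2,380 + 95) = 6,710; DTI = 6,710/17,850 = 37.6%.
LTV = 580,500/713,000 = 81.4%.
Reserves = 25,260/3,545 = 7.1 months.
Product A: score 757 ≥ 620; DTI 37.6% > 36%; LTV 81.4% ≤ 97%; employment 55 ≥ 12 mo; reserves 7.1 ≥ 3 mo → does not qualify.
Product B: score 757 ≥ 720; DTI 37.6% > 36%; reserves 7.1 ≥ 6 mo → does not qualify.
Product C: score 757 ≥ 660; DTI 37.6% ≤ 40%; LTV 81.4% ≤ 97% → qualifies.

Product C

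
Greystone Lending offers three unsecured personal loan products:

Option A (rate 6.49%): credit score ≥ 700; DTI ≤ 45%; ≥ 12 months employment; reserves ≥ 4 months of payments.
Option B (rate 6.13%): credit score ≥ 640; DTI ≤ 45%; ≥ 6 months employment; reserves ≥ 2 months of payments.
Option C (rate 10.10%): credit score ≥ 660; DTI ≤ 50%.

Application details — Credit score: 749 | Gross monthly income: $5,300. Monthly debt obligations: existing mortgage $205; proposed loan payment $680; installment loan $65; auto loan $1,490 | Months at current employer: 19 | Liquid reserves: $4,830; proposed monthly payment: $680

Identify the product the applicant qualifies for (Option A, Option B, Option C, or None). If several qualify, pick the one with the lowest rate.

Option C

Total debts = (205 + 680 + 65 + 1,490) = 2,440; DTI = 2,440/5,300 = 46%.
Reserves = 4,830/680 = 7.1 months.
Option A: score 749 ≥ 700; DTI 46% > 45%; employment 19 ≥ 12 mo; reserves 7.1 ≥ 4 mo → does not qualify.
Option B: score 749 ≥ 640; DTI 46% > 45%; employment 19 ≥ 6 mo; reserves 7.1 ≥ 2 mo → does not qualify.
Option C: score 749 ≥ 660; DTI 46% ≤ 50% → qualifies.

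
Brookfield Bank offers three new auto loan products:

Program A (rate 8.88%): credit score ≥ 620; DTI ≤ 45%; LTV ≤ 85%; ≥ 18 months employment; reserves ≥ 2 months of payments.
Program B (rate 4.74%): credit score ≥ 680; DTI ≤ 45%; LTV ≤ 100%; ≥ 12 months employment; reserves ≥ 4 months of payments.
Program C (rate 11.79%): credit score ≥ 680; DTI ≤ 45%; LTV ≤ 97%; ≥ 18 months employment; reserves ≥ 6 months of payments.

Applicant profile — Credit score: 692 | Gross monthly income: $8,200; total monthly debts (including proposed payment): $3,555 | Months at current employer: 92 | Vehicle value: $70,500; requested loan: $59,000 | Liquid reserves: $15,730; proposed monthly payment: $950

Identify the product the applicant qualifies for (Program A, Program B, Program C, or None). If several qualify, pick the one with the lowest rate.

DTI = 3,555/8,200 = 43.4%.
LTV = 59,000/70,500 = 83.7%.
Reserves = 15,730/950 = 16.6 months.
Program A: score 692 ≥ 620; DTI 43.4% ≤ 45%; LTV 83.7% ≤ 85%; employment 92 ≥ 18 mo; reserves 16.6 ≥ 2 mo → qualifies.
Program B: score 692 ≥ 680; DTI 43.4% ≤ 45%; LTV 83.7% ≤ 100%; employment 92 ≥ 12 mo; reserves 16.6 ≥ 4 mo → qualifies.
Program C: score 692 ≥ 680; DTI 43.4% ≤ 45%; LTV 83.7% ≤ 97%; employment 92 ≥ 18 mo; reserves 16.6 ≥ 6 mo → qualifies.
Qualifying: Program A, Program B, Program C. Lowest rate is 4.74% → Program B.

Program B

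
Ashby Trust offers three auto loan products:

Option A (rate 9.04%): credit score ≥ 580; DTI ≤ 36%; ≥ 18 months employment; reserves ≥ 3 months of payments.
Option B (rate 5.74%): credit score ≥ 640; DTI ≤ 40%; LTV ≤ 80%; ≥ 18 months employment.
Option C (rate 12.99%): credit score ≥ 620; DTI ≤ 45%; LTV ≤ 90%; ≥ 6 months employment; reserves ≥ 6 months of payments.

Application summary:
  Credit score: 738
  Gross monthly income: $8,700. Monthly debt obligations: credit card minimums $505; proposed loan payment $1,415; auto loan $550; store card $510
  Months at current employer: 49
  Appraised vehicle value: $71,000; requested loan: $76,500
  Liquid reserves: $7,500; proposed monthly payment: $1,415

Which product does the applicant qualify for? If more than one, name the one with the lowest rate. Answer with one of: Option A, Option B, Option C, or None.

Total debts = (505 + 1,415 + 550 + 510) = 2,980; DTI = 2,980/8,700 = 34.3%.
LTV = 76,500/71,000 = 107.7%.
Reserves = 7,500/1,415 = 5.3 months.
Option A: score 738 ≥ 580; DTI 34.3% ≤ 36%; employment 49 ≥ 18 mo; reserves 5.3 ≥ 3 mo → qualifies.
Option B: score 738 ≥ 640; DTI 34.3% ≤ 40%; LTV 107.7% > 80%; employment 49 ≥ 18 mo → does not qualify.
Option C: score 738 ≥ 620; DTI 34.3% ≤ 45%; LTV 107.7% > 90%; employment 49 ≥ 6 mo; reserves 5.3 < 6 mo → does not qualify.

Option A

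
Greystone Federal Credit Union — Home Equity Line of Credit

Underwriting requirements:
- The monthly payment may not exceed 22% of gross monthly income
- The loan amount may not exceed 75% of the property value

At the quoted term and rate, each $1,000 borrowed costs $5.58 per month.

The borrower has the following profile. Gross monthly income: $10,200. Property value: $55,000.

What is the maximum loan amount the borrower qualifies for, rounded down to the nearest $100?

Payment cap: 22% × $10,200 = $2,244/month.
At $5.58 per $1,000, that supports 2,244/5.58 × 1,000 ≈ $402,150 → $402,100.
LTV cap: 75% × $55,000 = $41,250 → $41,200.
Binding constraint: loan-to-value.

$41,200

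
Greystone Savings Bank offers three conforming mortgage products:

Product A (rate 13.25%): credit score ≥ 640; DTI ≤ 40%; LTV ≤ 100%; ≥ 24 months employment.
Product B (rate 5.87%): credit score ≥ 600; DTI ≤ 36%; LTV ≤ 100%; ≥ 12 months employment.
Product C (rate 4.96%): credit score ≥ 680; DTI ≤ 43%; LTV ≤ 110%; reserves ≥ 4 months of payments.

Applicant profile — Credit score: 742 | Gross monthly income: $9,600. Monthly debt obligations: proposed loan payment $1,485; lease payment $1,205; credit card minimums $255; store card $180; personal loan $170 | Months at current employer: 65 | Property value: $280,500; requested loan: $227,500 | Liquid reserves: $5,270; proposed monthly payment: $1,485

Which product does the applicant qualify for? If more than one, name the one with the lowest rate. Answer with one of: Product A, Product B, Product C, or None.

Product B

Total debts = (1,485 + 1,205 + 255 + 180 + 170) = 3,295; DTI = 3,295/9,600 = 34.3%.
LTV = 227,500/280,500 = 81.1%.
Reserves = 5,270/1,485 = 3.5 months.
Product A: score 742 ≥ 640; DTI 34.3% ≤ 40%; LTV 81.1% ≤ 100%; employment 65 ≥ 24 mo → qualifies.
Product B: score 742 ≥ 600; DTI 34.3% ≤ 36%; LTV 81.1% ≤ 100%; employment 65 ≥ 12 mo → qualifies.
Product C: score 742 ≥ 680; DTI 34.3% ≤ 43%; LTV 81.1% ≤ 110%; reserves 3.5 < 4 mo → does not qualify.
Qualifying: Product A, Product B. Lowest rate is 5.87% → Product B.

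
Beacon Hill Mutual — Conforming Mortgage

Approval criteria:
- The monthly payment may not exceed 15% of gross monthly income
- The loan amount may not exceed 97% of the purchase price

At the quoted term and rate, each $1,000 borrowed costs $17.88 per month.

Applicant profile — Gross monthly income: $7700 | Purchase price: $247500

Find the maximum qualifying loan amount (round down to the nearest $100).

$64,500

Payment cap: 15% × $7,700 = $1,155/month.
At $17.88 per $1,000, that supports 1,155/17.88 × 1,000 ≈ $64,597 → $64,500.
LTV cap: 97% × $247,500 = $240,075 → $240,000.
Binding constraint: payment-to-income.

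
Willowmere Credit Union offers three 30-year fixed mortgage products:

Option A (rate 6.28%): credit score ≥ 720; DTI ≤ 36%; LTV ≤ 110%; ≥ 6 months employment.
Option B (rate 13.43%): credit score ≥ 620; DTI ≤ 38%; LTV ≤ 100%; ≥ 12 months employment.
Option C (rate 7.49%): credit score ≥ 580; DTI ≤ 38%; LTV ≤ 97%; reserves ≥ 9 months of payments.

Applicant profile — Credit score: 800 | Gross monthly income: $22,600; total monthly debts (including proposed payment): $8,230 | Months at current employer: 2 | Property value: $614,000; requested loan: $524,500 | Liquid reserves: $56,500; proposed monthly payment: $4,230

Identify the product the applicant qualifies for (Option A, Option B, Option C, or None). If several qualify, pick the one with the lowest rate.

DTI = 8,230/22,600 = 36.4%.
LTV = 524,500/614,000 = 85.4%.
Reserves = 56,500/4,230 = 13.4 months.
Option A: score 800 ≥ 720; DTI 36.4% > 36%; LTV 85.4% ≤ 110%; employment 2 < 6 mo → does not qualify.
Option B: score 800 ≥ 620; DTI 36.4% ≤ 38%; LTV 85.4% ≤ 100%; employment 2 < 12 mo → does not qualify.
Option C: score 800 ≥ 580; DTI 36.4% ≤ 38%; LTV 85.4% ≤ 97%; reserves 13.4 ≥ 9 mo → qualifies.

Option C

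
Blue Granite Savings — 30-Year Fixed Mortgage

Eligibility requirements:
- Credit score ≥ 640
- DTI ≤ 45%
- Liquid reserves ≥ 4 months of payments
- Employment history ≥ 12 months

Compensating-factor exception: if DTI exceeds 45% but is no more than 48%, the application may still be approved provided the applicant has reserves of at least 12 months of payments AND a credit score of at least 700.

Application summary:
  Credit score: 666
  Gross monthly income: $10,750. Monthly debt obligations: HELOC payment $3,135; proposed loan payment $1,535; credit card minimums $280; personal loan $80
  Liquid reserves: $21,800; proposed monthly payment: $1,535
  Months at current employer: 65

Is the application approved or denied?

Denied

Credit score 666 ≥ 640 (meets base)
Total debts = (3,135 + 1,535 + 280 + 80) = 5,030. DTI: 5,030 ÷ 10,750 = 46.8%, over the 45% base limit.
Reserves = 21,800/1,535 = 14.2 months ≥ 4
Employment 65 ≥ 12 months
DTI 46.8% is within the 45%–48% exception band; checking compensating factors.
Override check — reserves: 14.2 mo (ok); score: 666 (below 700).
Override conditions not both satisfied; exception does not apply.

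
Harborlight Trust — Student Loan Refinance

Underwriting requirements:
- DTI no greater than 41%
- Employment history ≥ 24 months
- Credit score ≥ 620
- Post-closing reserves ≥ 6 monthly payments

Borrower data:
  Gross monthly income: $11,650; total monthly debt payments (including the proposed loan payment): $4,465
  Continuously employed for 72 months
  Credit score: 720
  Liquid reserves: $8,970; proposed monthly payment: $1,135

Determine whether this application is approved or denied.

Debt-to-income = 4,465/11,650 = 38.3% — meets 41% limit
Employment 72 ≥ 24 months
Credit score 720 ≥ 620 (meets)
Liquid reserves cover 8,970/1,135 = 7.9 months — ≥ 6 required
All criteria satisfied.

Approved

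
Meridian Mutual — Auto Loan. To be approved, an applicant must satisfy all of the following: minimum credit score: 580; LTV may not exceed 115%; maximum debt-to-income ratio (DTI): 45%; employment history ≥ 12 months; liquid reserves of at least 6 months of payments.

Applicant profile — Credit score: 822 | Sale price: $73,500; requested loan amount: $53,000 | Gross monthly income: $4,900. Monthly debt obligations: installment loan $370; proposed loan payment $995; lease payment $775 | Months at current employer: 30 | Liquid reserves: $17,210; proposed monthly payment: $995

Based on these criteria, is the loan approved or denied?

Credit score 822 ≥ 580 (meets)
LTV = 53,000/73,500 = 72.1% ≤ 115%
Total monthly debts = (370 + 995 + 775) = 2,140. DTI = 2,140/4,900 = 43.7% ≤ 45%
Employment 30 ≥ 12 months
Reserves = 17,210/995 = 17.3 months ≥ 6
All criteria satisfied.

Approved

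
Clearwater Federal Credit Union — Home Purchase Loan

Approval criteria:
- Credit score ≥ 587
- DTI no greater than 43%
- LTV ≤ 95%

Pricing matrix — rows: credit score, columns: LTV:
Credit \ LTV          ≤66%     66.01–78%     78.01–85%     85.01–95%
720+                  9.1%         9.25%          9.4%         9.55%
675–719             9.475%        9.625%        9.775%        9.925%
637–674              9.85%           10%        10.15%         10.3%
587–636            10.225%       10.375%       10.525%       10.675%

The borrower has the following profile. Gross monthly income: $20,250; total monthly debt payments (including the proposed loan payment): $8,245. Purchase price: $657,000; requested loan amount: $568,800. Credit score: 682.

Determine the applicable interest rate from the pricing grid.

9.925%

Credit score 682 ≥ 587; DTI: 8,245 ÷ 20,250 = 40.7%, within the 43% cap
Loan-to-value = 568,800/657,000 = 86.6% — pass (95% max)
Score 682 is in the 675–719 band; LTV 86.6% is in the 85.01–95% band → 9.925%.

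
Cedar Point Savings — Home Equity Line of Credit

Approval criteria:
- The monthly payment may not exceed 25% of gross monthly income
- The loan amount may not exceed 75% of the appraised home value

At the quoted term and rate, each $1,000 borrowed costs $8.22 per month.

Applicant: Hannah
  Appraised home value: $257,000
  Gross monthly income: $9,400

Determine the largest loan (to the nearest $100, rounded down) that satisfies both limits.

Payment cap: 25% × $9,400 = $2,350/month.
At $8.22 per $1,000, that supports 2,350/8.22 × 1,000 ≈ $285,888 → $285,800.
LTV cap: 75% × $257,000 = $192,750 → $192,700.
Binding constraint: loan-to-value.

$192,700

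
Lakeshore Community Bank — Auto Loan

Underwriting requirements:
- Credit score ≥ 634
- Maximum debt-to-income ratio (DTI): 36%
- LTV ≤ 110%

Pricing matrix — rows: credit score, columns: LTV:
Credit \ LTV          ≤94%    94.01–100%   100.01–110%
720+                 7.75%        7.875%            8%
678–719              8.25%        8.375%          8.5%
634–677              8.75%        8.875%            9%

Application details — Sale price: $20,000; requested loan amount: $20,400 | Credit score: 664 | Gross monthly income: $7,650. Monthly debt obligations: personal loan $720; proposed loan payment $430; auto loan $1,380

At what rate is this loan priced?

Credit score 664 ≥ 634; Total monthly debts = (720 + 430 + 1,380) = 2,530. Debt-to-income = 2,530/7,650 = 33.1% — meets 36% limit
LTV: 20,400 ÷ 20,000 = 102%, within 110% cap
Score 664 is in the 634–677 band; LTV 102% is in the 100.01–110% band → 9%.

9%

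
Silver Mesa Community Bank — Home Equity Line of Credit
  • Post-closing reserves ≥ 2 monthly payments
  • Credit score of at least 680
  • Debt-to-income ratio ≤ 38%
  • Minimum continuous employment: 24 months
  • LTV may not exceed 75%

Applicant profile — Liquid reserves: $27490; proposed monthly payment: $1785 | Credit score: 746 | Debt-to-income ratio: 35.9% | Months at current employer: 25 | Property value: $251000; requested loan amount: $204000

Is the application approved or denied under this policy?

Denied

Reserves: 27,490 ÷ 1,785 = 15.4 months (meets 2-month minimum)
Credit score 746 ≥ 680 (meets)
DTI 35.9% is within the 38% limit
Employment 25 ≥ 24 months
LTV = 204,000/251,000 = 81.3% > 75%
Fails on LTV.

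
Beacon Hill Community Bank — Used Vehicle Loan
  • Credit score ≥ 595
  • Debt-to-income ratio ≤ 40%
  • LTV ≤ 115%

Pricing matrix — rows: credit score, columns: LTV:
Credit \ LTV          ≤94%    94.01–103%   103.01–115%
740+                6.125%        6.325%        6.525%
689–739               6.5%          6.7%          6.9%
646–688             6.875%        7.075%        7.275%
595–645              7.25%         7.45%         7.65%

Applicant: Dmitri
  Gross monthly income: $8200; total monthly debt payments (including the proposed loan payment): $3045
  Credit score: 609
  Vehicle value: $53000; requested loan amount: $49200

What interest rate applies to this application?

Credit score 609 ≥ 595; DTI = 3,045/8,200 = 37.1% ≤ 40%
LTV: 49,200 ÷ 53,000 = 92.8%, within 115% cap
Row: 609 falls in 595–645. Column: 92.8% falls in ≤94%. Rate = 7.25%.

7.25%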